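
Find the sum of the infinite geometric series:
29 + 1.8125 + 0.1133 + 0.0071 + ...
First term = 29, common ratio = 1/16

For |r| < 1, S = a / (1 - r)
S = 29 / (1 - (1/16))
S = 29 / (15/16)
S = 464/15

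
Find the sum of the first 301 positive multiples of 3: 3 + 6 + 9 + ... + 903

Factor out 3: = 3(1 + 2 + ... + 301) = 3 × n(n+1)/2
= 3 × 301×302/2
= 3 × 45451
= 136353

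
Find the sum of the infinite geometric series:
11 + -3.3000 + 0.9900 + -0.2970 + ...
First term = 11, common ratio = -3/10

For |r| < 1, S = a / (1 - r)
S = 11 / (1 - (-3/10))
S = 11 / (13/10)
S = 110/13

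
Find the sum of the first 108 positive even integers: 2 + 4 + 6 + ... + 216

Sum of first n even numbers = n(n+1)
= 108×109
= 11772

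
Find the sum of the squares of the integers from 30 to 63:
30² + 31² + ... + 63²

Use ∑_{k=1}^{n} k² = n(n+1)(2n+1)/6, then subtract the first 29 terms.
∑_{k=1}^{63} k² = 63×64×127/6 = 85344
∑_{k=1}^{29} k² = 29×30×59/6 = 8555
∑_{k=30}^{63} k² = 85344 - 8555 = 76789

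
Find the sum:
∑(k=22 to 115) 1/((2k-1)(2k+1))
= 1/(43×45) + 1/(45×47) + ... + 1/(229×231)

Partial fractions: 1/((2k-1)(2k+1)) = (1/2)[1/(2k-1) - 1/(2k+1)]
The series telescopes:
= (1/2)[1/43 - 1/231]
= 94/9933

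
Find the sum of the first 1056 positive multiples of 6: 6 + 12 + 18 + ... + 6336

Factor out 6: = 6(1 + 2 + ... + 1056) = 6 × n(n+1)/2
= 6 × 1056×1057/2
= 6 × 558096
= 3348576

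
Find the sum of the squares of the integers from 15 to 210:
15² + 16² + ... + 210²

Use ∑_{k=1}^{n} k² = n(n+1)(2n+1)/6, then subtract the first 14 terms.
∑_{k=1}^{210} k² = 210×211×421/6 = 3109085
∑_{k=1}^{14} k² = 14×15×29/6 = 1015
∑_{k=15}^{210} k² = 3109085 - 1015 = 3108070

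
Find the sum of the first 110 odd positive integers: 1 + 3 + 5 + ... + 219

Sum of first n odd numbers = n²
= 110²
= 12100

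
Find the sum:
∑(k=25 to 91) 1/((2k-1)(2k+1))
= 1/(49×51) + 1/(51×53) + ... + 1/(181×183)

Partial fractions: 1/((2k-1)(2k+1)) = (1/2)[1/(2k-1) - 1/(2k+1)]
The series telescopes:
= (1/2)[1/49 - 1/183]
= 67/8967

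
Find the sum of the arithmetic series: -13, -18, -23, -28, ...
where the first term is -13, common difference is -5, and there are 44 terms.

Sₙ = n/2 × (first + last)
Last term = a + (n-1)d = -13 + (44-1)×(-5) = -228
S_44 = 44/2 × (-13 + (-228))
S_44 = 44/2 × (-241) = -5302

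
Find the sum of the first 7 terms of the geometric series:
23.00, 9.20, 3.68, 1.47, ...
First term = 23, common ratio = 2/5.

Sₙ = a(1 - rⁿ) / (1 - r)
S_7 = 23(1 - (2/5)^7) / (1 - (2/5))
S_7 = 23(1 - (128/78125)) / (3/5)
S_7 = 597977/15625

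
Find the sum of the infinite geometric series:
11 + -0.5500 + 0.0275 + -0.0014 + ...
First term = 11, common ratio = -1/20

For |r| < 1, S = a / (1 - r)
S = 11 / (1 - (-1/20))
S = 11 / (21/20)
S = 220/21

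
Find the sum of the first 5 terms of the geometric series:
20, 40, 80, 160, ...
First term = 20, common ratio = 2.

Sₙ = a(1 - rⁿ) / (1 - r)
S_5 = 20(1 - 2^5) / (1 - 2)
S_5 = 20(1 - 32) / (-1)
S_5 = 620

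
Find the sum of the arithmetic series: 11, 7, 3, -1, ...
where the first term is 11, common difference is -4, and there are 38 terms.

Sₙ = n/2 × (first + last)
Last term = a + (n-1)d = 11 + (38-1)×(-4) = -137
S_38 = 38/2 × (11 + (-137))
S_38 = 38/2 × (-126) = -2394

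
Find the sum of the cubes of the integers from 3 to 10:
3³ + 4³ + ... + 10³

Use ∑_{k=1}^{n} k³ = [n(n+1)/2]², then subtract the first 2 terms.
∑_{k=1}^{10} k³ = [10×11/2]² = 55² = 3025
∑_{k=1}^{2} k³ = [2×3/2]² = 3² = 9
∑_{k=3}^{10} k³ = 3025 - 9 = 3016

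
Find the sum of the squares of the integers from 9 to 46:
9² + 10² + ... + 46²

Use ∑_{k=1}^{n} k² = n(n+1)(2n+1)/6, then subtract the first 8 terms.
∑_{k=1}^{46} k² = 46×47×93/6 = 33511
∑_{k=1}^{8} k² = 8×9×17/6 = 204
∑_{k=9}^{46} k² = 33511 - 204 = 33307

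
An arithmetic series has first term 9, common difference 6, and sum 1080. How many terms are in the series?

Using S = n/2 × [2a + (n-1)d]
1080 = n/2 × [2(9) + (n-1)(6)]
1080 = n/2 × [18 + 6n - 6]
2160 = n × [12 + 6n]
6n² + (12)n - 2160 = 0
Discriminant: Δ = (12)² - 4(6)(-2160) = 144 + 51840 = 51984
√Δ = 228
n = [-(12) + √Δ] / (2·6) = (-12 + 228) / 12 = 216 / 12 = 18
(The negative root is discarded since n must be a positive integer.)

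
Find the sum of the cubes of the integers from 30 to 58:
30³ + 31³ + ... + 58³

Use ∑_{k=1}^{n} k³ = [n(n+1)/2]², then subtract the first 29 terms.
∑_{k=1}^{58} k³ = [58×59/2]² = 1711² = 2927521
∑_{k=1}^{29} k³ = [29×30/2]² = 435² = 189225
∑_{k=30}^{58} k³ = 2927521 - 189225 = 2738296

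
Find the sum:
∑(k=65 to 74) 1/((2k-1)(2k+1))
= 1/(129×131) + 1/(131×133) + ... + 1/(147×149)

Partial fractions: 1/((2k-1)(2k+1)) = (1/2)[1/(2k-1) - 1/(2k+1)]
The series telescopes:
= (1/2)[1/129 - 1/149]
= 10/19221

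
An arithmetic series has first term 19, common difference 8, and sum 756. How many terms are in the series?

Using S = n/2 × [2a + (n-1)d]
756 = n/2 × [2(19) + (n-1)(8)]
756 = n/2 × [38 + 8n - 8]
1512 = n × [30 + 8n]
8n² + (30)n - 1512 = 0
Discriminant: Δ = (30)² - 4(8)(-1512) = 900 + 48384 = 49284
√Δ = 222
n = [-(30) + √Δ] / (2·8) = (-30 + 222) / 16 = 192 / 16 = 12
(The negative root is discarded since n must be a positive integer.)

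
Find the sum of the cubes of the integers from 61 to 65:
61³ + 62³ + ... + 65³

Use ∑_{k=1}^{n} k³ = [n(n+1)/2]², then subtract the first 60 terms.
∑_{k=1}^{65} k³ = [65×66/2]² = 2145² = 4601025
∑_{k=1}^{60} k³ = [60×61/2]² = 1830² = 3348900
∑_{k=61}^{65} k³ = 4601025 - 3348900 = 1252125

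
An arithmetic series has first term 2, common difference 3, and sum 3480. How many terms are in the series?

Using S = n/2 × [2a + (n-1)d]
3480 = n/2 × [2(2) + (n-1)(3)]
3480 = n/2 × [4 + 3n - 3]
6960 = n × [1 + 3n]
3n² + (1)n - 6960 = 0
Discriminant: Δ = (1)² - 4(3)(-6960) = 1 + 83520 = 83521
√Δ = 289
n = [-(1) + √Δ] / (2·3) = (-1 + 289) / 6 = 288 / 6 = 48
(The negative root is discarded since n must be a positive integer.)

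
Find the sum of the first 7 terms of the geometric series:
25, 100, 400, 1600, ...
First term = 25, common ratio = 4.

Sₙ = a(1 - rⁿ) / (1 - r)
S_7 = 25(1 - 4^7) / (1 - 4)
S_7 = 25(1 - 16384) / (-3)
S_7 = 136525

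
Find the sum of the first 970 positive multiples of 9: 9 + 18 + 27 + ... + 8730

Factor out 9: = 9(1 + 2 + ... + 970) = 9 × n(n+1)/2
= 9 × 970×971/2
= 9 × 470935
= 4238415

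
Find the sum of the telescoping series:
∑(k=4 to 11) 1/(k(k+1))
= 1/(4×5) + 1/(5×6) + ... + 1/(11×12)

Partial fractions: 1/(k(k+1)) = 1/k - 1/(k+1)
The series telescopes:
= (1/4 - 1/5) + (1/5 - 1/6) + ... + (1/11 - 1/12)
= 1/4 - 1/12
= 1/6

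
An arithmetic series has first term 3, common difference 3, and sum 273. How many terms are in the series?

Using S = n/2 × [2a + (n-1)d]
273 = n/2 × [2(3) + (n-1)(3)]
273 = n/2 × [6 + 3n - 3]
546 = n × [3 + 3n]
3n² + (3)n - 546 = 0
Discriminant: Δ = (3)² - 4(3)(-546) = 9 + 6552 = 6561
√Δ = 81
n = [-(3) + √Δ] / (2·3) = (-3 + 81) / 6 = 78 / 6 = 13
(The negative root is discarded since n must be a positive integer.)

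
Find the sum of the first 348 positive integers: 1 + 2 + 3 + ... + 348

Formula: ∑k = n(n+1)/2
= 348×349/2
= 121452/2
= 60726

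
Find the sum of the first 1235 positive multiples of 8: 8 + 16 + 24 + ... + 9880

Factor out 8: = 8(1 + 2 + ... + 1235) = 8 × n(n+1)/2
= 8 × 1235×1236/2
= 8 × 763230
= 6105840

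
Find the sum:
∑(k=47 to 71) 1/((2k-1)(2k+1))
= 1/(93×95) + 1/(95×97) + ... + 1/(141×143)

Partial fractions: 1/((2k-1)(2k+1)) = (1/2)[1/(2k-1) - 1/(2k+1)]
The series telescopes:
= (1/2)[1/93 - 1/143]
= 25/13299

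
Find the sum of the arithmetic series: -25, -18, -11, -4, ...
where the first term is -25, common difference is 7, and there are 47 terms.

Sₙ = n/2 × (first + last)
Last term = a + (n-1)d = -25 + (47-1)×7 = 297
S_47 = 47/2 × (-25 + 297)
S_47 = 47/2 × 272 = 6392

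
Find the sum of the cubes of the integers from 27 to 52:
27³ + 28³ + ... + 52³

Use ∑_{k=1}^{n} k³ = [n(n+1)/2]², then subtract the first 26 terms.
∑_{k=1}^{52} k³ = [52×53/2]² = 1378² = 1898884
∑_{k=1}^{26} k³ = [26×27/2]² = 351² = 123201
∑_{k=27}^{52} k³ = 1898884 - 123201 = 1775683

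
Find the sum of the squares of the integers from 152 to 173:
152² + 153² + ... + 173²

Use ∑_{k=1}^{n} k² = n(n+1)(2n+1)/6, then subtract the first 151 terms.
∑_{k=1}^{173} k² = 173×174×347/6 = 1740899
∑_{k=1}^{151} k² = 151×152×303/6 = 1159076
∑_{k=152}^{173} k² = 1740899 - 1159076 = 581823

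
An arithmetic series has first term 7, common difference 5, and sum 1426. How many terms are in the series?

Using S = n/2 × [2a + (n-1)d]
1426 = n/2 × [2(7) + (n-1)(5)]
1426 = n/2 × [14 + 5n - 5]
2852 = n × [9 + 5n]
5n² + (9)n - 2852 = 0
Discriminant: Δ = (9)² - 4(5)(-2852) = 81 + 57040 = 57121
√Δ = 239
n = [-(9) + √Δ] / (2·5) = (-9 + 239) / 10 = 230 / 10 = 23
(The negative root is discarded since n must be a positive integer.)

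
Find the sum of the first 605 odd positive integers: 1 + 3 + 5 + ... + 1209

Sum of first n odd numbers = n²
= 605²
= 366025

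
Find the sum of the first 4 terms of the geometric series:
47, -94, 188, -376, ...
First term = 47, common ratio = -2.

Sₙ = a(1 - rⁿ) / (1 - r)
S_4 = 47(1 - (-2)^4) / (1 - (-2))
S_4 = 47(1 - 16) / (3)
S_4 = -235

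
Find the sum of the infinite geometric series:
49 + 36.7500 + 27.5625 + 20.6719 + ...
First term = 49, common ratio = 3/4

For |r| < 1, S = a / (1 - r)
S = 49 / (1 - (3/4))
S = 49 / (1/4)
S = 196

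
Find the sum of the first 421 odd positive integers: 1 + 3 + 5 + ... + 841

Sum of first n odd numbers = n²
= 421²
= 177241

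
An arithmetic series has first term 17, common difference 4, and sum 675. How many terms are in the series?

Using S = n/2 × [2a + (n-1)d]
675 = n/2 × [2(17) + (n-1)(4)]
675 = n/2 × [34 + 4n - 4]
1350 = n × [30 + 4n]
4n² + (30)n - 1350 = 0
Discriminant: Δ = (30)² - 4(4)(-1350) = 900 + 21600 = 22500
√Δ = 150
n = [-(30) + √Δ] / (2·4) = (-30 + 150) / 8 = 120 / 8 = 15
(The negative root is discarded since n must be a positive integer.)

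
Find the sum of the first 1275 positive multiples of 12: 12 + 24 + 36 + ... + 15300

Factor out 12: = 12(1 + 2 + ... + 1275) = 12 × n(n+1)/2
= 12 × 1275×1276/2
= 12 × 813450
= 9761400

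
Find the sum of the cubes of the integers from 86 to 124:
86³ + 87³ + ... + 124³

Use ∑_{k=1}^{n} k³ = [n(n+1)/2]², then subtract the first 85 terms.
∑_{k=1}^{124} k³ = [124×125/2]² = 7750² = 60062500
∑_{k=1}^{85} k³ = [85×86/2]² = 3655² = 13359025
∑_{k=86}^{124} k³ = 60062500 - 13359025 = 46703475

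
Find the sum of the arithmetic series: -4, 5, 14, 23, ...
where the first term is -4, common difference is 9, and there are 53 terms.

Sₙ = n/2 × (first + last)
Last term = a + (n-1)d = -4 + (53-1)×9 = 464
S_53 = 53/2 × (-4 + 464)
S_53 = 53/2 × 460 = 12190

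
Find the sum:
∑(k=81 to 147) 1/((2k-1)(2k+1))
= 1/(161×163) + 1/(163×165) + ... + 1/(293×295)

Partial fractions: 1/((2k-1)(2k+1)) = (1/2)[1/(2k-1) - 1/(2k+1)]
The series telescopes:
= (1/2)[1/161 - 1/295]
= 67/47495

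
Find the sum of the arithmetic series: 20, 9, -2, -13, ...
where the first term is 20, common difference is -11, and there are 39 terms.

Sₙ = n/2 × (first + last)
Last term = a + (n-1)d = 20 + (39-1)×(-11) = -398
S_39 = 39/2 × (20 + (-398))
S_39 = 39/2 × (-378) = -7371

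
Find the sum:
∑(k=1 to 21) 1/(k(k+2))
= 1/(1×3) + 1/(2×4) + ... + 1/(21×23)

Partial fractions: 1/(k(k+2)) = (1/2)[1/k - 1/(k+2)]
Telescoping leaves the first two and last two terms:
= (1/2)[1/1 + 1/2 - 1/22 - 1/23]
= 357/506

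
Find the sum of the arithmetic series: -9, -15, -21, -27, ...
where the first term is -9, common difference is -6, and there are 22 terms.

Sₙ = n/2 × (first + last)
Last term = a + (n-1)d = -9 + (22-1)×(-6) = -135
S_22 = 22/2 × (-9 + (-135))
S_22 = 22/2 × (-144) = -1584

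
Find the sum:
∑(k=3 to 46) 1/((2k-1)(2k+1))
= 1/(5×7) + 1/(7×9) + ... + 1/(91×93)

Partial fractions: 1/((2k-1)(2k+1)) = (1/2)[1/(2k-1) - 1/(2k+1)]
The series telescopes:
= (1/2)[1/5 - 1/93]
= 44/465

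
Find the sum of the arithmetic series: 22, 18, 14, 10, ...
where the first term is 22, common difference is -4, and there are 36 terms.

Sₙ = n/2 × (first + last)
Last term = a + (n-1)d = 22 + (36-1)×(-4) = -118
S_36 = 36/2 × (22 + (-118))
S_36 = 36/2 × (-96) = -1728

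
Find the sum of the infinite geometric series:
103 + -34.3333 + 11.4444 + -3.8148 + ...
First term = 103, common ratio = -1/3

For |r| < 1, S = a / (1 - r)
S = 103 / (1 - (-1/3))
S = 103 / (4/3)
S = 309/4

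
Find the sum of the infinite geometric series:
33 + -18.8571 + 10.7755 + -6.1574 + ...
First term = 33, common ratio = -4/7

For |r| < 1, S = a / (1 - r)
S = 33 / (1 - (-4/7))
S = 33 / (11/7)
S = 21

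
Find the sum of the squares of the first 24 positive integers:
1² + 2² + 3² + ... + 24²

Formula: ∑k² = n(n+1)(2n+1)/6
= 24×25×49/6
= 29400/6
= 4900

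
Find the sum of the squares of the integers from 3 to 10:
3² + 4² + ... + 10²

Use ∑_{k=1}^{n} k² = n(n+1)(2n+1)/6, then subtract the first 2 terms.
∑_{k=1}^{10} k² = 10×11×21/6 = 385
∑_{k=1}^{2} k² = 2×3×5/6 = 5
∑_{k=3}^{10} k² = 385 - 5 = 380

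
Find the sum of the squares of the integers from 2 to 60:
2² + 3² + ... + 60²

Use ∑_{k=1}^{n} k² = n(n+1)(2n+1)/6, then subtract the first 1 terms.
∑_{k=1}^{60} k² = 60×61×121/6 = 73810
∑_{k=1}^{1} k² = 1×2×3/6 = 1
∑_{k=2}^{60} k² = 73810 - 1 = 73809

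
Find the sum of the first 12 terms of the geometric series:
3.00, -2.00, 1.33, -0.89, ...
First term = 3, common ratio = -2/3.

Sₙ = a(1 - rⁿ) / (1 - r)
S_12 = 3(1 - (-2/3)^12) / (1 - (-2/3))
S_12 = 3(1 - (4096/531441)) / (5/3)
S_12 = 105469/59049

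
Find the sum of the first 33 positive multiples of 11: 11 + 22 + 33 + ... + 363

Factor out 11: = 11(1 + 2 + ... + 33) = 11 × n(n+1)/2
= 11 × 33×34/2
= 11 × 561
= 6171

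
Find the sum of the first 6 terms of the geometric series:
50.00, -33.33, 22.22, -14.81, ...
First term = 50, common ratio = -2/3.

Sₙ = a(1 - rⁿ) / (1 - r)
S_6 = 50(1 - (-2/3)^6) / (1 - (-2/3))
S_6 = 50(1 - (64/729)) / (5/3)
S_6 = 6650/243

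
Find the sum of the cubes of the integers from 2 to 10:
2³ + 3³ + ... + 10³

Use ∑_{k=1}^{n} k³ = [n(n+1)/2]², then subtract the first 1 terms.
∑_{k=1}^{10} k³ = [10×11/2]² = 55² = 3025
∑_{k=1}^{1} k³ = [1×2/2]² = 1² = 1
∑_{k=2}^{10} k³ = 3025 - 1 = 3024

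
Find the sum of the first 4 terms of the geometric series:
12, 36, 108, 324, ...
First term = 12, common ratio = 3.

Sₙ = a(1 - rⁿ) / (1 - r)
S_4 = 12(1 - 3^4) / (1 - 3)
S_4 = 12(1 - 81) / (-2)
S_4 = 480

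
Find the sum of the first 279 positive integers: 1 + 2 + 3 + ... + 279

Formula: ∑k = n(n+1)/2
= 279×280/2
= 78120/2
= 39060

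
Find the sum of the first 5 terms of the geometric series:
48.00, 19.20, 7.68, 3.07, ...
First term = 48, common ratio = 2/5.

Sₙ = a(1 - rⁿ) / (1 - r)
S_5 = 48(1 - (2/5)^5) / (1 - (2/5))
S_5 = 48(1 - (32/3125)) / (3/5)
S_5 = 49488/625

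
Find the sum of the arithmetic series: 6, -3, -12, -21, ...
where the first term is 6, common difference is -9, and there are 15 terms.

Sₙ = n/2 × (first + last)
Last term = a + (n-1)d = 6 + (15-1)×(-9) = -120
S_15 = 15/2 × (6 + (-120))
S_15 = 15/2 × (-114) = -855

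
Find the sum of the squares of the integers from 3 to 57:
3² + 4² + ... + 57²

Use ∑_{k=1}^{n} k² = n(n+1)(2n+1)/6, then subtract the first 2 terms.
∑_{k=1}^{57} k² = 57×58×115/6 = 63365
∑_{k=1}^{2} k² = 2×3×5/6 = 5
∑_{k=3}^{57} k² = 63365 - 5 = 63360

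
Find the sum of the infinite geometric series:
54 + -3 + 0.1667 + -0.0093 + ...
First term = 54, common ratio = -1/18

For |r| < 1, S = a / (1 - r)
S = 54 / (1 - (-1/18))
S = 54 / (19/18)
S = 972/19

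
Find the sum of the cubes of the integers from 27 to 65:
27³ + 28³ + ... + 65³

Use ∑_{k=1}^{n} k³ = [n(n+1)/2]², then subtract the first 26 terms.
∑_{k=1}^{65} k³ = [65×66/2]² = 2145² = 4601025
∑_{k=1}^{26} k³ = [26×27/2]² = 351² = 123201
∑_{k=27}^{65} k³ = 4601025 - 123201 = 4477824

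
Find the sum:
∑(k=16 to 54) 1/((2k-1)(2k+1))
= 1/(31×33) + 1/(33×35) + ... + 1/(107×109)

Partial fractions: 1/((2k-1)(2k+1)) = (1/2)[1/(2k-1) - 1/(2k+1)]
The series telescopes:
= (1/2)[1/31 - 1/109]
= 39/3379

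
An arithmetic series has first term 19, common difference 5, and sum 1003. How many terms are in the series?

Using S = n/2 × [2a + (n-1)d]
1003 = n/2 × [2(19) + (n-1)(5)]
1003 = n/2 × [38 + 5n - 5]
2006 = n × [33 + 5n]
5n² + (33)n - 2006 = 0
Discriminant: Δ = (33)² - 4(5)(-2006) = 1089 + 40120 = 41209
√Δ = 203
n = [-(33) + √Δ] / (2·5) = (-33 + 203) / 10 = 170 / 10 = 17
(The negative root is discarded since n must be a positive integer.)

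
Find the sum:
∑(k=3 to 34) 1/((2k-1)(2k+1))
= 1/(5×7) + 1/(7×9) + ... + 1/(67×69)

Partial fractions: 1/((2k-1)(2k+1)) = (1/2)[1/(2k-1) - 1/(2k+1)]
The series telescopes:
= (1/2)[1/5 - 1/69]
= 32/345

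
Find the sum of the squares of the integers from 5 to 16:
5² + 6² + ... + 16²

Use ∑_{k=1}^{n} k² = n(n+1)(2n+1)/6, then subtract the first 4 terms.
∑_{k=1}^{16} k² = 16×17×33/6 = 1496
∑_{k=1}^{4} k² = 4×5×9/6 = 30
∑_{k=5}^{16} k² = 1496 - 30 = 1466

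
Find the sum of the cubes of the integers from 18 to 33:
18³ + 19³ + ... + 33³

Use ∑_{k=1}^{n} k³ = [n(n+1)/2]², then subtract the first 17 terms.
∑_{k=1}^{33} k³ = [33×34/2]² = 561² = 314721
∑_{k=1}^{17} k³ = [17×18/2]² = 153² = 23409
∑_{k=18}^{33} k³ = 314721 - 23409 = 291312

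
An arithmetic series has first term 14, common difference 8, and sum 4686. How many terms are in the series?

Using S = n/2 × [2a + (n-1)d]
4686 = n/2 × [2(14) + (n-1)(8)]
4686 = n/2 × [28 + 8n - 8]
9372 = n × [20 + 8n]
8n² + (20)n - 9372 = 0
Discriminant: Δ = (20)² - 4(8)(-9372) = 400 + 299904 = 300304
√Δ = 548
n = [-(20) + √Δ] / (2·8) = (-20 + 548) / 16 = 528 / 16 = 33
(The negative root is discarded since n must be a positive integer.)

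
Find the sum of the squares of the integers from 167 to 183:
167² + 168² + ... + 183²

Use ∑_{k=1}^{n} k² = n(n+1)(2n+1)/6, then subtract the first 166 terms.
∑_{k=1}^{183} k² = 183×184×367/6 = 2059604
∑_{k=1}^{166} k² = 166×167×333/6 = 1538571
∑_{k=167}^{183} k² = 2059604 - 1538571 = 521033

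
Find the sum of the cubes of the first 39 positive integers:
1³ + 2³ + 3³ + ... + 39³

Formula: ∑k³ = [n(n+1)/2]²
= [39×40/2]²
= 780²
= 608400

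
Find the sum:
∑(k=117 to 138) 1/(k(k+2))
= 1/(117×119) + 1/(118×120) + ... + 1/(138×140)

Partial fractions: 1/(k(k+2)) = (1/2)[1/k - 1/(k+2)]
Telescoping leaves the first two and last two terms:
= (1/2)[1/117 + 1/118 - 1/139 - 1/140]
= 360613/268664760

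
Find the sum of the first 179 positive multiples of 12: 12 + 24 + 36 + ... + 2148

Factor out 12: = 12(1 + 2 + ... + 179) = 12 × n(n+1)/2
= 12 × 179×180/2
= 12 × 16110
= 193320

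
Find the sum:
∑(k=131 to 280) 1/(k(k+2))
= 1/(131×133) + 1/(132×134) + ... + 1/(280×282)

Partial fractions: 1/(k(k+2)) = (1/2)[1/k - 1/(k+2)]
Telescoping leaves the first two and last two terms:
= (1/2)[1/131 + 1/132 - 1/281 - 1/282]
= 1850875/456750888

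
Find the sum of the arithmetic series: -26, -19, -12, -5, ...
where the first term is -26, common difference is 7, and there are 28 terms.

Sₙ = n/2 × (first + last)
Last term = a + (n-1)d = -26 + (28-1)×7 = 163
S_28 = 28/2 × (-26 + 163)
S_28 = 28/2 × 137 = 1918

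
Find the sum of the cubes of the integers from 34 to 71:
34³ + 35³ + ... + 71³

Use ∑_{k=1}^{n} k³ = [n(n+1)/2]², then subtract the first 33 terms.
∑_{k=1}^{71} k³ = [71×72/2]² = 2556² = 6533136
∑_{k=1}^{33} k³ = [33×34/2]² = 561² = 314721
∑_{k=34}^{71} k³ = 6533136 - 314721 = 6218415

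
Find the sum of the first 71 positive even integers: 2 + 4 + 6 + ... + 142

Sum of first n even numbers = n(n+1)
= 71×72
= 5112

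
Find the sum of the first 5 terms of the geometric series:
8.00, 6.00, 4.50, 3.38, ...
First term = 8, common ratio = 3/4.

Sₙ = a(1 - rⁿ) / (1 - r)
S_5 = 8(1 - (3/4)^5) / (1 - (3/4))
S_5 = 8(1 - (243/1024)) / (1/4)
S_5 = 781/32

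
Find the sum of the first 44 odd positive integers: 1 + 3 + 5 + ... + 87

Sum of first n odd numbers = n²
= 44²
= 1936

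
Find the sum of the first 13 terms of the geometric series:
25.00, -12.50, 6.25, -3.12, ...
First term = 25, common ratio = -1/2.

Sₙ = a(1 - rⁿ) / (1 - r)
S_13 = 25(1 - (-1/2)^13) / (1 - (-1/2))
S_13 = 25(1 - (-1/8192)) / (3/2)
S_13 = 68275/4096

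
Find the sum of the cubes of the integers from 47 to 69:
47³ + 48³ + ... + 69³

Use ∑_{k=1}^{n} k³ = [n(n+1)/2]², then subtract the first 46 terms.
∑_{k=1}^{69} k³ = [69×70/2]² = 2415² = 5832225
∑_{k=1}^{46} k³ = [46×47/2]² = 1081² = 1168561
∑_{k=47}^{69} k³ = 5832225 - 1168561 = 4663664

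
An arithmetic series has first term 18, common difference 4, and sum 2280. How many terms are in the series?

Using S = n/2 × [2a + (n-1)d]
2280 = n/2 × [2(18) + (n-1)(4)]
2280 = n/2 × [36 + 4n - 4]
4560 = n × [32 + 4n]
4n² + (32)n - 4560 = 0
Discriminant: Δ = (32)² - 4(4)(-4560) = 1024 + 72960 = 73984
√Δ = 272
n = [-(32) + √Δ] / (2·4) = (-32 + 272) / 8 = 240 / 8 = 30
(The negative root is discarded since n must be a positive integer.)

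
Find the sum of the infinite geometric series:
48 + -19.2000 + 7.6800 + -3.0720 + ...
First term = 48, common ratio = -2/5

For |r| < 1, S = a / (1 - r)
S = 48 / (1 - (-2/5))
S = 48 / (7/5)
S = 240/7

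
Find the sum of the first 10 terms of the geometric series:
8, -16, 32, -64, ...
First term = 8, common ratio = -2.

Sₙ = a(1 - rⁿ) / (1 - r)
S_10 = 8(1 - (-2)^10) / (1 - (-2))
S_10 = 8(1 - 1024) / (3)
S_10 = -2728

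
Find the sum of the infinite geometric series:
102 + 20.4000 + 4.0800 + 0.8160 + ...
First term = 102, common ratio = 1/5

For |r| < 1, S = a / (1 - r)
S = 102 / (1 - (1/5))
S = 102 / (4/5)
S = 255/2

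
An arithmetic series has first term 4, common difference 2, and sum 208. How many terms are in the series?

Using S = n/2 × [2a + (n-1)d]
208 = n/2 × [2(4) + (n-1)(2)]
208 = n/2 × [8 + 2n - 2]
416 = n × [6 + 2n]
2n² + (6)n - 416 = 0
Discriminant: Δ = (6)² - 4(2)(-416) = 36 + 3328 = 3364
√Δ = 58
n = [-(6) + √Δ] / (2·2) = (-6 + 58) / 4 = 52 / 4 = 13
(The negative root is discarded since n must be a positive integer.)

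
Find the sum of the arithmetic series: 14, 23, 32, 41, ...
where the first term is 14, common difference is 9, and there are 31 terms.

Sₙ = n/2 × (first + last)
Last term = a + (n-1)d = 14 + (31-1)×9 = 284
S_31 = 31/2 × (14 + 284)
S_31 = 31/2 × 298 = 4619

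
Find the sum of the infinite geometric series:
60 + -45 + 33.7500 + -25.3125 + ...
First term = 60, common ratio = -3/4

For |r| < 1, S = a / (1 - r)
S = 60 / (1 - (-3/4))
S = 60 / (7/4)
S = 240/7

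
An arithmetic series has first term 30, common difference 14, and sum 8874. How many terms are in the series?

Using S = n/2 × [2a + (n-1)d]
8874 = n/2 × [2(30) + (n-1)(14)]
8874 = n/2 × [60 + 14n - 14]
17748 = n × [46 + 14n]
14n² + (46)n - 17748 = 0
Discriminant: Δ = (46)² - 4(14)(-17748) = 2116 + 993888 = 996004
√Δ = 998
n = [-(46) + √Δ] / (2·14) = (-46 + 998) / 28 = 952 / 28 = 34
(The negative root is discarded since n must be a positive integer.)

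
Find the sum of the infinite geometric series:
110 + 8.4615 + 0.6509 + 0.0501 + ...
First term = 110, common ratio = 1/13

For |r| < 1, S = a / (1 - r)
S = 110 / (1 - (1/13))
S = 110 / (12/13)
S = 715/6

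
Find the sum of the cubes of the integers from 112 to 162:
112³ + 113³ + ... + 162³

Use ∑_{k=1}^{n} k³ = [n(n+1)/2]², then subtract the first 111 terms.
∑_{k=1}^{162} k³ = [162×163/2]² = 13203² = 174319209
∑_{k=1}^{111} k³ = [111×112/2]² = 6216² = 38638656
∑_{k=112}^{162} k³ = 174319209 - 38638656 = 135680553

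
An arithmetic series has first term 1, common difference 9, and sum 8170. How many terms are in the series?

Using S = n/2 × [2a + (n-1)d]
8170 = n/2 × [2(1) + (n-1)(9)]
8170 = n/2 × [2 + 9n - 9]
16340 = n × [-7 + 9n]
9n² + (-7)n - 16340 = 0
Discriminant: Δ = (-7)² - 4(9)(-16340) = 49 + 588240 = 588289
√Δ = 767
n = [-(-7) + √Δ] / (2·9) = (7 + 767) / 18 = 774 / 18 = 43
(The negative root is discarded since n must be a positive integer.)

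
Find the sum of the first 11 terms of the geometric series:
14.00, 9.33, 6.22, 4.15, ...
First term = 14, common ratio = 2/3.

Sₙ = a(1 - rⁿ) / (1 - r)
S_11 = 14(1 - (2/3)^11) / (1 - (2/3))
S_11 = 14(1 - (2048/177147)) / (1/3)
S_11 = 2451386/59049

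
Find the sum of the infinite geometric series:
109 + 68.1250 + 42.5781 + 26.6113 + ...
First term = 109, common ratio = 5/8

For |r| < 1, S = a / (1 - r)
S = 109 / (1 - (5/8))
S = 109 / (3/8)
S = 872/3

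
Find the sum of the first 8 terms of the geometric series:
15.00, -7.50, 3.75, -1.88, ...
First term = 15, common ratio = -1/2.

Sₙ = a(1 - rⁿ) / (1 - r)
S_8 = 15(1 - (-1/2)^8) / (1 - (-1/2))
S_8 = 15(1 - (1/256)) / (3/2)
S_8 = 1275/128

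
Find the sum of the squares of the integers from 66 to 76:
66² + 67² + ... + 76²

Use ∑_{k=1}^{n} k² = n(n+1)(2n+1)/6, then subtract the first 65 terms.
∑_{k=1}^{76} k² = 76×77×153/6 = 149226
∑_{k=1}^{65} k² = 65×66×131/6 = 93665
∑_{k=66}^{76} k² = 149226 - 93665 = 55561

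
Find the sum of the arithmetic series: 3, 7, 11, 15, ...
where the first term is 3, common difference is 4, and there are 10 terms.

Sₙ = n/2 × (first + last)
Last term = a + (n-1)d = 3 + (10-1)×4 = 39
S_10 = 10/2 × (3 + 39)
S_10 = 10/2 × 42 = 210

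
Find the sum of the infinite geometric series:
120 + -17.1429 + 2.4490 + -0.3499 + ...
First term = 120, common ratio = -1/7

For |r| < 1, S = a / (1 - r)
S = 120 / (1 - (-1/7))
S = 120 / (8/7)
S = 105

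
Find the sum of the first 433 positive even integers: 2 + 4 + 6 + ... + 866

Sum of first n even numbers = n(n+1)
= 433×434
= 187922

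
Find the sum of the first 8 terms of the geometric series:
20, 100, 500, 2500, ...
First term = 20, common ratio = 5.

Sₙ = a(1 - rⁿ) / (1 - r)
S_8 = 20(1 - 5^8) / (1 - 5)
S_8 = 20(1 - 390625) / (-4)
S_8 = 1953120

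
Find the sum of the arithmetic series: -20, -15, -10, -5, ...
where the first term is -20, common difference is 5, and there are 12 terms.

Sₙ = n/2 × (first + last)
Last term = a + (n-1)d = -20 + (12-1)×5 = 35
S_12 = 12/2 × (-20 + 35)
S_12 = 12/2 × 15 = 90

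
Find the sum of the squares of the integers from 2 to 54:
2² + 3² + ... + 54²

Use ∑_{k=1}^{n} k² = n(n+1)(2n+1)/6, then subtract the first 1 terms.
∑_{k=1}^{54} k² = 54×55×109/6 = 53955
∑_{k=1}^{1} k² = 1×2×3/6 = 1
∑_{k=2}^{54} k² = 53955 - 1 = 53954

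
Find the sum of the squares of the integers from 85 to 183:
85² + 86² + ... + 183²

Use ∑_{k=1}^{n} k² = n(n+1)(2n+1)/6, then subtract the first 84 terms.
∑_{k=1}^{183} k² = 183×184×367/6 = 2059604
∑_{k=1}^{84} k² = 84×85×169/6 = 201110
∑_{k=85}^{183} k² = 2059604 - 201110 = 1858494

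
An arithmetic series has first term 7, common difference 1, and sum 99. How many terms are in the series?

Using S = n/2 × [2a + (n-1)d]
99 = n/2 × [2(7) + (n-1)(1)]
99 = n/2 × [14 + 1n - 1]
198 = n × [13 + 1n]
1n² + (13)n - 198 = 0
Discriminant: Δ = (13)² - 4(1)(-198) = 169 + 792 = 961
√Δ = 31
n = [-(13) + √Δ] / (2·1) = (-13 + 31) / 2 = 18 / 2 = 9
(The negative root is discarded since n must be a positive integer.)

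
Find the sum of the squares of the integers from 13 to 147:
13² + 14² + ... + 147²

Use ∑_{k=1}^{n} k² = n(n+1)(2n+1)/6, then subtract the first 12 terms.
∑_{k=1}^{147} k² = 147×148×295/6 = 1069670
∑_{k=1}^{12} k² = 12×13×25/6 = 650
∑_{k=13}^{147} k² = 1069670 - 650 = 1069020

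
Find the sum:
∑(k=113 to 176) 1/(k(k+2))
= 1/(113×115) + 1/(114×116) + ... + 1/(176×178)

Partial fractions: 1/(k(k+2)) = (1/2)[1/k - 1/(k+2)]
Telescoping leaves the first two and last two terms:
= (1/2)[1/113 + 1/114 - 1/177 - 1/178]
= 35816/11273897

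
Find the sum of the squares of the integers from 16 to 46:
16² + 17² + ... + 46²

Use ∑_{k=1}^{n} k² = n(n+1)(2n+1)/6, then subtract the first 15 terms.
∑_{k=1}^{46} k² = 46×47×93/6 = 33511
∑_{k=1}^{15} k² = 15×16×31/6 = 1240
∑_{k=16}^{46} k² = 33511 - 1240 = 32271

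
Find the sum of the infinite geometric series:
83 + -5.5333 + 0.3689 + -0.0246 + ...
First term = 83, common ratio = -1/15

For |r| < 1, S = a / (1 - r)
S = 83 / (1 - (-1/15))
S = 83 / (16/15)
S = 1245/16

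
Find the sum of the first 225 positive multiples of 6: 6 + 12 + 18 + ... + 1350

Factor out 6: = 6(1 + 2 + ... + 225) = 6 × n(n+1)/2
= 6 × 225×226/2
= 6 × 25425
= 152550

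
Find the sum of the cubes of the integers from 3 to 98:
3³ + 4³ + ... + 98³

Use ∑_{k=1}^{n} k³ = [n(n+1)/2]², then subtract the first 2 terms.
∑_{k=1}^{98} k³ = [98×99/2]² = 4851² = 23532201
∑_{k=1}^{2} k³ = [2×3/2]² = 3² = 9
∑_{k=3}^{98} k³ = 23532201 - 9 = 23532192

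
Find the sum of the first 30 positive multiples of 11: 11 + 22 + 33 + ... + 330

Factor out 11: = 11(1 + 2 + ... + 30) = 11 × n(n+1)/2
= 11 × 30×31/2
= 11 × 465
= 5115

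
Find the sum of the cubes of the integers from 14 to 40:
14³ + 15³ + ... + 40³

Use ∑_{k=1}^{n} k³ = [n(n+1)/2]², then subtract the first 13 terms.
∑_{k=1}^{40} k³ = [40×41/2]² = 820² = 672400
∑_{k=1}^{13} k³ = [13×14/2]² = 91² = 8281
∑_{k=14}^{40} k³ = 672400 - 8281 = 664119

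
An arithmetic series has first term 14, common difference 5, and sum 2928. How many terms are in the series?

Using S = n/2 × [2a + (n-1)d]
2928 = n/2 × [2(14) + (n-1)(5)]
2928 = n/2 × [28 + 5n - 5]
5856 = n × [23 + 5n]
5n² + (23)n - 5856 = 0
Discriminant: Δ = (23)² - 4(5)(-5856) = 529 + 117120 = 117649
√Δ = 343
n = [-(23) + √Δ] / (2·5) = (-23 + 343) / 10 = 320 / 10 = 32
(The negative root is discarded since n must be a positive integer.)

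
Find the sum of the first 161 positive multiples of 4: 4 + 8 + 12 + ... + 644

Factor out 4: = 4(1 + 2 + ... + 161) = 4 × n(n+1)/2
= 4 × 161×162/2
= 4 × 13041
= 52164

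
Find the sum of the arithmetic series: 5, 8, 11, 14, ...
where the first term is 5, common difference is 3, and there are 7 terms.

Sₙ = n/2 × (first + last)
Last term = a + (n-1)d = 5 + (7-1)×3 = 23
S_7 = 7/2 × (5 + 23)
S_7 = 7/2 × 28 = 98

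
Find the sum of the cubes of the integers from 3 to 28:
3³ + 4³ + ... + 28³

Use ∑_{k=1}^{n} k³ = [n(n+1)/2]², then subtract the first 2 terms.
∑_{k=1}^{28} k³ = [28×29/2]² = 406² = 164836
∑_{k=1}^{2} k³ = [2×3/2]² = 3² = 9
∑_{k=3}^{28} k³ = 164836 - 9 = 164827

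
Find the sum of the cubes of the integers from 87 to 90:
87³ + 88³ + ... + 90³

Use ∑_{k=1}^{n} k³ = [n(n+1)/2]², then subtract the first 86 terms.
∑_{k=1}^{90} k³ = [90×91/2]² = 4095² = 16769025
∑_{k=1}^{86} k³ = [86×87/2]² = 3741² = 13995081
∑_{k=87}^{90} k³ = 16769025 - 13995081 = 2773944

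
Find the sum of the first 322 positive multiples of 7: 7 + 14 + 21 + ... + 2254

Factor out 7: = 7(1 + 2 + ... + 322) = 7 × n(n+1)/2
= 7 × 322×323/2
= 7 × 52003
= 364021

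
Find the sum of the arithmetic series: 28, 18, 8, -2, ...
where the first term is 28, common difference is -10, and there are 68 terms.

Sₙ = n/2 × (first + last)
Last term = a + (n-1)d = 28 + (68-1)×(-10) = -642
S_68 = 68/2 × (28 + (-642))
S_68 = 68/2 × (-614) = -20876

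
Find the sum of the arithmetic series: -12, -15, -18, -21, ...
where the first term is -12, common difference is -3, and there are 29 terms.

Sₙ = n/2 × (first + last)
Last term = a + (n-1)d = -12 + (29-1)×(-3) = -96
S_29 = 29/2 × (-12 + (-96))
S_29 = 29/2 × (-108) = -1566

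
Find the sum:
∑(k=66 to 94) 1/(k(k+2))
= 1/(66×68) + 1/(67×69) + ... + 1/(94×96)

Partial fractions: 1/(k(k+2)) = (1/2)[1/k - 1/(k+2)]
Telescoping leaves the first two and last two terms:
= (1/2)[1/66 + 1/67 - 1/95 - 1/96]
= 61393/13442880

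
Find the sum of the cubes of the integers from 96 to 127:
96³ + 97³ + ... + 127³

Use ∑_{k=1}^{n} k³ = [n(n+1)/2]², then subtract the first 95 terms.
∑_{k=1}^{127} k³ = [127×128/2]² = 8128² = 66064384
∑_{k=1}^{95} k³ = [95×96/2]² = 4560² = 20793600
∑_{k=96}^{127} k³ = 66064384 - 20793600 = 45270784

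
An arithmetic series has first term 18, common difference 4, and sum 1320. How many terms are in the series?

Using S = n/2 × [2a + (n-1)d]
1320 = n/2 × [2(18) + (n-1)(4)]
1320 = n/2 × [36 + 4n - 4]
2640 = n × [32 + 4n]
4n² + (32)n - 2640 = 0
Discriminant: Δ = (32)² - 4(4)(-2640) = 1024 + 42240 = 43264
√Δ = 208
n = [-(32) + √Δ] / (2·4) = (-32 + 208) / 8 = 176 / 8 = 22
(The negative root is discarded since n must be a positive integer.)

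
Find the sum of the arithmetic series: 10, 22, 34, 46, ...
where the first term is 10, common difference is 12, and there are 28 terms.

Sₙ = n/2 × (first + last)
Last term = a + (n-1)d = 10 + (28-1)×12 = 334
S_28 = 28/2 × (10 + 334)
S_28 = 28/2 × 344 = 4816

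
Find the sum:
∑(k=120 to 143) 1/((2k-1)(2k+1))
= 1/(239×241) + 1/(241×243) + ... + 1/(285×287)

Partial fractions: 1/((2k-1)(2k+1)) = (1/2)[1/(2k-1) - 1/(2k+1)]
The series telescopes:
= (1/2)[1/239 - 1/287]
= 24/68593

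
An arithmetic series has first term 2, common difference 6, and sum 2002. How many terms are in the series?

Using S = n/2 × [2a + (n-1)d]
2002 = n/2 × [2(2) + (n-1)(6)]
2002 = n/2 × [4 + 6n - 6]
4004 = n × [-2 + 6n]
6n² + (-2)n - 4004 = 0
Discriminant: Δ = (-2)² - 4(6)(-4004) = 4 + 96096 = 96100
√Δ = 310
n = [-(-2) + √Δ] / (2·6) = (2 + 310) / 12 = 312 / 12 = 26
(The negative root is discarded since n must be a positive integer.)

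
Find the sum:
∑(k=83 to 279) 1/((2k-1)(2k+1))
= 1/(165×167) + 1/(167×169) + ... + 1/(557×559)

Partial fractions: 1/((2k-1)(2k+1)) = (1/2)[1/(2k-1) - 1/(2k+1)]
The series telescopes:
= (1/2)[1/165 - 1/559]
= 197/92235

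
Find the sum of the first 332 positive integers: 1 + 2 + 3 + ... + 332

Formula: ∑k = n(n+1)/2
= 332×333/2
= 110556/2
= 55278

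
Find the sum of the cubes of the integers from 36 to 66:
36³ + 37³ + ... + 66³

Use ∑_{k=1}^{n} k³ = [n(n+1)/2]², then subtract the first 35 terms.
∑_{k=1}^{66} k³ = [66×67/2]² = 2211² = 4888521
∑_{k=1}^{35} k³ = [35×36/2]² = 630² = 396900
∑_{k=36}^{66} k³ = 4888521 - 396900 = 4491621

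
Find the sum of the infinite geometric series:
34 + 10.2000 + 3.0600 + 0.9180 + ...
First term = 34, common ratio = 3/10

For |r| < 1, S = a / (1 - r)
S = 34 / (1 - (3/10))
S = 34 / (7/10)
S = 340/7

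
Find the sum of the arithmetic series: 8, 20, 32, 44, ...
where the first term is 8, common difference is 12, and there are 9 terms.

Sₙ = n/2 × (first + last)
Last term = a + (n-1)d = 8 + (9-1)×12 = 104
S_9 = 9/2 × (8 + 104)
S_9 = 9/2 × 112 = 504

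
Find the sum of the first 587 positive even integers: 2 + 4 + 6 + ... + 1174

Sum of first n even numbers = n(n+1)
= 587×588
= 345156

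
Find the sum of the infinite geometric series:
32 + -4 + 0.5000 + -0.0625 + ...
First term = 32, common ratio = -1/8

For |r| < 1, S = a / (1 - r)
S = 32 / (1 - (-1/8))
S = 32 / (9/8)
S = 256/9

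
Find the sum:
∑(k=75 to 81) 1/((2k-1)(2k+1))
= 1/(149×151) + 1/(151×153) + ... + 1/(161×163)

Partial fractions: 1/((2k-1)(2k+1)) = (1/2)[1/(2k-1) - 1/(2k+1)]
The series telescopes:
= (1/2)[1/149 - 1/163]
= 7/24287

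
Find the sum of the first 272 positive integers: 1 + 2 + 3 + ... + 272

Formula: ∑k = n(n+1)/2
= 272×273/2
= 74256/2
= 37128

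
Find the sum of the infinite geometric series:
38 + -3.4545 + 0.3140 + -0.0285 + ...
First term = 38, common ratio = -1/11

For |r| < 1, S = a / (1 - r)
S = 38 / (1 - (-1/11))
S = 38 / (12/11)
S = 209/6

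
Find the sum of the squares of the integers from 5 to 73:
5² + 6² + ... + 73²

Use ∑_{k=1}^{n} k² = n(n+1)(2n+1)/6, then subtract the first 4 terms.
∑_{k=1}^{73} k² = 73×74×147/6 = 132349
∑_{k=1}^{4} k² = 4×5×9/6 = 30
∑_{k=5}^{73} k² = 132349 - 30 = 132319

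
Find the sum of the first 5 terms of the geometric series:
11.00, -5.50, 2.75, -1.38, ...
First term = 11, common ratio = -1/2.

Sₙ = a(1 - rⁿ) / (1 - r)
S_5 = 11(1 - (-1/2)^5) / (1 - (-1/2))
S_5 = 11(1 - (-1/32)) / (3/2)
S_5 = 121/16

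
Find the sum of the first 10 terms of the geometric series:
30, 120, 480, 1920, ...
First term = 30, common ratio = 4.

Sₙ = a(1 - rⁿ) / (1 - r)
S_10 = 30(1 - 4^10) / (1 - 4)
S_10 = 30(1 - 1048576) / (-3)
S_10 = 10485750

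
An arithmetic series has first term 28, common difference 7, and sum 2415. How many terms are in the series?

Using S = n/2 × [2a + (n-1)d]
2415 = n/2 × [2(28) + (n-1)(7)]
2415 = n/2 × [56 + 7n - 7]
4830 = n × [49 + 7n]
7n² + (49)n - 4830 = 0
Discriminant: Δ = (49)² - 4(7)(-4830) = 2401 + 135240 = 137641
√Δ = 371
n = [-(49) + √Δ] / (2·7) = (-49 + 371) / 14 = 322 / 14 = 23
(The negative root is discarded since n must be a positive integer.)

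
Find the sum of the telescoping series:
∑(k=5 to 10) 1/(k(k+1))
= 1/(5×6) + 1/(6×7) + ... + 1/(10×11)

Partial fractions: 1/(k(k+1)) = 1/k - 1/(k+1)
The series telescopes:
= (1/5 - 1/6) + (1/6 - 1/7) + ... + (1/10 - 1/11)
= 1/5 - 1/11
= 6/55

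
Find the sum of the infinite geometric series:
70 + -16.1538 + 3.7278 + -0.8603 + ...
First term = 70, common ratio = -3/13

For |r| < 1, S = a / (1 - r)
S = 70 / (1 - (-3/13))
S = 70 / (16/13)
S = 455/8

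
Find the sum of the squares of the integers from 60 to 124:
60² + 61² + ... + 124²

Use ∑_{k=1}^{n} k² = n(n+1)(2n+1)/6, then subtract the first 59 terms.
∑_{k=1}^{124} k² = 124×125×249/6 = 643250
∑_{k=1}^{59} k² = 59×60×119/6 = 70210
∑_{k=60}^{124} k² = 643250 - 70210 = 573040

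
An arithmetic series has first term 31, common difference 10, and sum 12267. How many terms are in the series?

Using S = n/2 × [2a + (n-1)d]
12267 = n/2 × [2(31) + (n-1)(10)]
12267 = n/2 × [62 + 10n - 10]
24534 = n × [52 + 10n]
10n² + (52)n - 24534 = 0
Discriminant: Δ = (52)² - 4(10)(-24534) = 2704 + 981360 = 984064
√Δ = 992
n = [-(52) + √Δ] / (2·10) = (-52 + 992) / 20 = 940 / 20 = 47
(The negative root is discarded since n must be a positive integer.)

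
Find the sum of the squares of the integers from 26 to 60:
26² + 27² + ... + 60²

Use ∑_{k=1}^{n} k² = n(n+1)(2n+1)/6, then subtract the first 25 terms.
∑_{k=1}^{60} k² = 60×61×121/6 = 73810
∑_{k=1}^{25} k² = 25×26×51/6 = 5525
∑_{k=26}^{60} k² = 73810 - 5525 = 68285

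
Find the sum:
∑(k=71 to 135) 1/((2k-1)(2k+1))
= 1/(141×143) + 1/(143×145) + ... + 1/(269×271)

Partial fractions: 1/((2k-1)(2k+1)) = (1/2)[1/(2k-1) - 1/(2k+1)]
The series telescopes:
= (1/2)[1/141 - 1/271]
= 65/38211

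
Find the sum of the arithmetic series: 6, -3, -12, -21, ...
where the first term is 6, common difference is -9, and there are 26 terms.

Sₙ = n/2 × (first + last)
Last term = a + (n-1)d = 6 + (26-1)×(-9) = -219
S_26 = 26/2 × (6 + (-219))
S_26 = 26/2 × (-213) = -2769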